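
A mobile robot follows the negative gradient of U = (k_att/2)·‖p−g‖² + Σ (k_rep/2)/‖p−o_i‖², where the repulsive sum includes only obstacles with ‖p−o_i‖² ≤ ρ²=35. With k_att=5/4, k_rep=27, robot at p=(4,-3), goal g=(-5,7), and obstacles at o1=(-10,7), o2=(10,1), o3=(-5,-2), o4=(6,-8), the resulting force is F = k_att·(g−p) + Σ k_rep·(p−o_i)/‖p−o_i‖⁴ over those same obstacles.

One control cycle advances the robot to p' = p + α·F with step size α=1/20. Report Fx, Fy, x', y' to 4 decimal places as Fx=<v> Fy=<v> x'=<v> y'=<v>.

F_att = 5/4·(g−p) = 5/4·(-9,10) = (-11.2500,12.5000)
o1: d²=296 > ρ²=35 → inactive
o2: d²=52 > ρ²=35 → inactive
o3: d²=82 > ρ²=35 → inactive
o4: d²=29 ≤ ρ²=35; F_rep = 27·(-2,5)/29² = (-0.0642,0.1605)
F = F_att + ΣF_rep = (-11.3142,12.6605)
p' = p + 1/20·F = (3.4343,-2.3670)

Fx=-11.3142 Fy=12.6605 x'=3.4343 y'=-2.3670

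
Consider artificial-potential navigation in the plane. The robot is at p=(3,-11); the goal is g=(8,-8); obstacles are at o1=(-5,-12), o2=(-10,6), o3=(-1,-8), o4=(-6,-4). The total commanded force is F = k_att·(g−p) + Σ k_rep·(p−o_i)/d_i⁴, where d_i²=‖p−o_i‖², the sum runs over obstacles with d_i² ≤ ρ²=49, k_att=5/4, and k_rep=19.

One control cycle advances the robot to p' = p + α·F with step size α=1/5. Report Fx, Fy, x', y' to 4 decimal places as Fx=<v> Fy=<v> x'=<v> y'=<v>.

Fx=6.3716 Fy=3.6588 x'=4.2743 y'=-10.2682

F_att = 5/4·(g−p) = 5/4·(5,3) = (6.2500,3.7500)
o1: d²=65 > ρ²=49 → inactive
o2: d²=458 > ρ²=49 → inactive
o3: d²=25 ≤ ρ²=49; F_rep = 19·(4,-3)/25² = (0.1216,-0.0912)
o4: d²=130 > ρ²=49 → inactive
F = F_att + ΣF_rep = (6.3716,3.6588)
p' = p + 1/5·F = (4.2743,-10.2682)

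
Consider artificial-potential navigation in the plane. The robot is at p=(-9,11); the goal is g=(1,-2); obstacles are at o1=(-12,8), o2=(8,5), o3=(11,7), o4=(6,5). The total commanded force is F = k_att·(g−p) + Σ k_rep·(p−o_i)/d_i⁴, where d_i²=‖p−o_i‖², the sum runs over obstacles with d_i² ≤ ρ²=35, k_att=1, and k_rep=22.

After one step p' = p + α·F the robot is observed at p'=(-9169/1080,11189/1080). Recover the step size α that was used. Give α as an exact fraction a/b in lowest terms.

F_att = 1·(g−p) = 1·(10,-13) = (10.0000,-13.0000)
o1: d²=18 ≤ ρ²=35; F_rep = 22·(3,3)/18² = (0.2037,0.2037)
o2: d²=325 > ρ²=35 → inactive
o3: d²=416 > ρ²=35 → inactive
o4: d²=261 > ρ²=35 → inactive
F = F_att + ΣF_rep = (10.2037,-12.7963)
Δp = p'−p = (0.5102,-0.6398); α = Δx/Fx = (551/1080) / (551/54) = 1/20
check: Δy/Fy = (-691/1080) / (-691/54) = 1/20 ✓

α = 1/20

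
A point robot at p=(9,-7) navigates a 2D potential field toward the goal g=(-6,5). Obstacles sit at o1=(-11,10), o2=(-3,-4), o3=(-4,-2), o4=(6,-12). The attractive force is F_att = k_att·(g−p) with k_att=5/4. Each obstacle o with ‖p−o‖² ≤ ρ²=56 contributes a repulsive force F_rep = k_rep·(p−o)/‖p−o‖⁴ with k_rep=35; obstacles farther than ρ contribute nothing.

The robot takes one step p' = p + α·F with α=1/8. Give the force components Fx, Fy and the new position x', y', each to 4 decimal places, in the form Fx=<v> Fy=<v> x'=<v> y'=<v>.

Fx=-18.6592 Fy=15.1514 x'=6.6676 y'=-5.1061

F_att = 5/4·(g−p) = 5/4·(-15,12) = (-18.7500,15.0000)
o1: d²=689 > ρ²=56 → inactive
o2: d²=153 > ρ²=56 → inactive
o3: d²=194 > ρ²=56 → inactive
o4: d²=34 ≤ ρ²=56; F_rep = 35·(3,5)/34² = (0.0908,0.1514)
F = F_att + ΣF_rep = (-18.6592,15.1514)
p' = p + 1/8·F = (6.6676,-5.1061)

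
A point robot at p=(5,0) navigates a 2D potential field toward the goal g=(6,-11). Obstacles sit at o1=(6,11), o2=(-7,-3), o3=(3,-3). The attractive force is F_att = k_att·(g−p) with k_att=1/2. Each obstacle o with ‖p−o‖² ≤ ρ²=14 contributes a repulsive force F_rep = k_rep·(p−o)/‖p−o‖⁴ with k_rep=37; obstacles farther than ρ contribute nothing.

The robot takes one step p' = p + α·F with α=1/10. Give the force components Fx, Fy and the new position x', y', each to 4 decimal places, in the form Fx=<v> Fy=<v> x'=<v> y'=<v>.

F_att = 1/2·(g−p) = 1/2·(1,-11) = (0.5000,-5.5000)
o1: d²=122 > ρ²=14 → inactive
o2: d²=153 > ρ²=14 → inactive
o3: d²=13 ≤ ρ²=14; F_rep = 37·(2,3)/13² = (0.4379,0.6568)
F = F_att + ΣF_rep = (0.9379,-4.8432)
p' = p + 1/10·F = (5.0938,-0.4843)

Fx=0.9379 Fy=-4.8432 x'=5.0938 y'=-0.4843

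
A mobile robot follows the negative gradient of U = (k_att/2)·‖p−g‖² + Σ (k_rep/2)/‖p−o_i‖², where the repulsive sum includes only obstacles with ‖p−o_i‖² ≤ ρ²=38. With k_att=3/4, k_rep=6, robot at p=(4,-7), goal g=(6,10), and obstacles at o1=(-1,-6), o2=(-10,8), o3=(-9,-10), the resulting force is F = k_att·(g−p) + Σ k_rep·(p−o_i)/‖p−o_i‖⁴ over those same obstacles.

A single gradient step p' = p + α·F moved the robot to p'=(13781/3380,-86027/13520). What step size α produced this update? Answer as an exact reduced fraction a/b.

α = 1/20

F_att = 3/4·(g−p) = 3/4·(2,17) = (1.5000,12.7500)
o1: d²=26 ≤ ρ²=38; F_rep = 6·(5,-1)/26² = (0.0444,-0.0089)
o2: d²=421 > ρ²=38 → inactive
o3: d²=178 > ρ²=38 → inactive
F = F_att + ΣF_rep = (1.5444,12.7411)
Δp = p'−p = (0.0772,0.6371); α = Δx/Fx = (261/3380) / (261/169) = 1/20
check: Δy/Fy = (8613/13520) / (8613/676) = 1/20 ✓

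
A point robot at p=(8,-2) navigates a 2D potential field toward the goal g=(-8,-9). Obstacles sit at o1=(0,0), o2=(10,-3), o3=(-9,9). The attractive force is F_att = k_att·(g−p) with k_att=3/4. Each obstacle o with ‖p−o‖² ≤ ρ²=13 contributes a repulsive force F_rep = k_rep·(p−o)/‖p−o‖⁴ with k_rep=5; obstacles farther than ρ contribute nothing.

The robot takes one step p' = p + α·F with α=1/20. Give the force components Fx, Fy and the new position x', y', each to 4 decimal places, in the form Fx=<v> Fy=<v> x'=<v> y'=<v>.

Fx=-12.4000 Fy=-5.0500 x'=7.3800 y'=-2.2525

F_att = 3/4·(g−p) = 3/4·(-16,-7) = (-12.0000,-5.2500)
o1: d²=68 > ρ²=13 → inactive
o2: d²=5 ≤ ρ²=13; F_rep = 5·(-2,1)/5² = (-0.4000,0.2000)
o3: d²=410 > ρ²=13 → inactive
F = F_att + ΣF_rep = (-12.4000,-5.0500)
p' = p + 1/20·F = (7.3800,-2.2525)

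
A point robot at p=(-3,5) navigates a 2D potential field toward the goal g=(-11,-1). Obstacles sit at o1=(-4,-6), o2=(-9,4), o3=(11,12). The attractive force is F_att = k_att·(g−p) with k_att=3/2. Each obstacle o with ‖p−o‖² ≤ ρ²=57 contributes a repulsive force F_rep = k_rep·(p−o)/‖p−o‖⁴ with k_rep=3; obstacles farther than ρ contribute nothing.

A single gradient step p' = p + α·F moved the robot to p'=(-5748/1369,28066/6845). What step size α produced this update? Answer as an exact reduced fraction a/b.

F_att = 3/2·(g−p) = 3/2·(-8,-6) = (-12.0000,-9.0000)
o1: d²=122 > ρ²=57 → inactive
o2: d²=37 ≤ ρ²=57; F_rep = 3·(6,1)/37² = (0.0131,0.0022)
o3: d²=245 > ρ²=57 → inactive
F = F_att + ΣF_rep = (-11.9869,-8.9978)
Δp = p'−p = (-1.1987,-0.8998); α = Δx/Fx = (-1641/1369) / (-16410/1369) = 1/10
check: Δy/Fy = (-6159/6845) / (-12318/1369) = 1/10 ✓

α = 1/10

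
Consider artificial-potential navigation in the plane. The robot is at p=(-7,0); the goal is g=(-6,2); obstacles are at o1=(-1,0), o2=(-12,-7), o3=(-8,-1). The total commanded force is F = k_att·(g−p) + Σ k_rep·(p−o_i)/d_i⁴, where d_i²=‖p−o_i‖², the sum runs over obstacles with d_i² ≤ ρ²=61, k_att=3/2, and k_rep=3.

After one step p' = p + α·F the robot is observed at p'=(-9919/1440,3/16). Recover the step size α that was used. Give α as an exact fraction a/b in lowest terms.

F_att = 3/2·(g−p) = 3/2·(1,2) = (1.5000,3.0000)
o1: d²=36 ≤ ρ²=61; F_rep = 3·(-6,0)/36² = (-0.0139,0.0000)
o2: d²=74 > ρ²=61 → inactive
o3: d²=2 ≤ ρ²=61; F_rep = 3·(1,1)/2² = (0.7500,0.7500)
F = F_att + ΣF_rep = (2.2361,3.7500)
Δp = p'−p = (0.1118,0.1875); α = Δx/Fx = (161/1440) / (161/72) = 1/20
check: Δy/Fy = (3/16) / (15/4) = 1/20 ✓

α = 1/20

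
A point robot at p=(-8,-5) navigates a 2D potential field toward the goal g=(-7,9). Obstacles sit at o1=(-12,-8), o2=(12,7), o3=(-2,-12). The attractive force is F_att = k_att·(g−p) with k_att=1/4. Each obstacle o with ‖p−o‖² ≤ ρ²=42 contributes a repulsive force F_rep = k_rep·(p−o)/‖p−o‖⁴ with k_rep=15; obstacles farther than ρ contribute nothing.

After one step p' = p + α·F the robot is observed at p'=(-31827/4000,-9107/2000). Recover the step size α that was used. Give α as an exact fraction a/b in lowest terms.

F_att = 1/4·(g−p) = 1/4·(1,14) = (0.2500,3.5000)
o1: d²=25 ≤ ρ²=42; F_rep = 15·(4,3)/25² = (0.0960,0.0720)
o2: d²=544 > ρ²=42 → inactive
o3: d²=85 > ρ²=42 → inactive
F = F_att + ΣF_rep = (0.3460,3.5720)
Δp = p'−p = (0.0432,0.4465); α = Δx/Fx = (173/4000) / (173/500) = 1/8
check: Δy/Fy = (893/2000) / (893/250) = 1/8 ✓

α = 1/8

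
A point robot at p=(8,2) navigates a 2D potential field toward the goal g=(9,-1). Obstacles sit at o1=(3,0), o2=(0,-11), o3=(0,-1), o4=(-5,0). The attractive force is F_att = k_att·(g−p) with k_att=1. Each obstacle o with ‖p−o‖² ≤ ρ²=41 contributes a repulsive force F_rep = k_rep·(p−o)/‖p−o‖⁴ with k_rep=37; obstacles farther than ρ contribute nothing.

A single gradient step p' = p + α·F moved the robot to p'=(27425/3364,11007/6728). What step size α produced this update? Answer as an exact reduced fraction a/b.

F_att = 1·(g−p) = 1·(1,-3) = (1.0000,-3.0000)
o1: d²=29 ≤ ρ²=41; F_rep = 37·(5,2)/29² = (0.2200,0.0880)
o2: d²=233 > ρ²=41 → inactive
o3: d²=73 > ρ²=41 → inactive
o4: d²=173 > ρ²=41 → inactive
F = F_att + ΣF_rep = (1.2200,-2.9120)
Δp = p'−p = (0.1525,-0.3640); α = Δx/Fx = (513/3364) / (1026/841) = 1/8
check: Δy/Fy = (-2449/6728) / (-2449/841) = 1/8 ✓

α = 1/8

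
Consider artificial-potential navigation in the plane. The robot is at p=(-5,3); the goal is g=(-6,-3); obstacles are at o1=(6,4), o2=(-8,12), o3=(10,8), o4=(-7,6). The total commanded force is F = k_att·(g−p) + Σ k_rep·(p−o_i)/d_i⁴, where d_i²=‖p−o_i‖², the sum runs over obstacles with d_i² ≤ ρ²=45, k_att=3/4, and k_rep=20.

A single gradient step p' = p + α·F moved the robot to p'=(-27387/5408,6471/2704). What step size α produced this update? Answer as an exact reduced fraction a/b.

α = 1/8

F_att = 3/4·(g−p) = 3/4·(-1,-6) = (-0.7500,-4.5000)
o1: d²=122 > ρ²=45 → inactive
o2: d²=90 > ρ²=45 → inactive
o3: d²=250 > ρ²=45 → inactive
o4: d²=13 ≤ ρ²=45; F_rep = 20·(2,-3)/13² = (0.2367,-0.3550)
F = F_att + ΣF_rep = (-0.5133,-4.8550)
Δp = p'−p = (-0.0642,-0.6069); α = Δx/Fx = (-347/5408) / (-347/676) = 1/8
check: Δy/Fy = (-1641/2704) / (-1641/338) = 1/8 ✓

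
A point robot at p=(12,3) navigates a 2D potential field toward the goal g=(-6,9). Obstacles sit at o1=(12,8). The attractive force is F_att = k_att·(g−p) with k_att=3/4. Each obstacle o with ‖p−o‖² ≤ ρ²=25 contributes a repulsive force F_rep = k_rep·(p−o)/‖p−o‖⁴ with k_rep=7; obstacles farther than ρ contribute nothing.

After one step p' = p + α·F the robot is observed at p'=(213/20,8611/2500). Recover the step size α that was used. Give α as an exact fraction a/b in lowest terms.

F_att = 3/4·(g−p) = 3/4·(-18,6) = (-13.5000,4.5000)
o1: d²=25 ≤ ρ²=25; F_rep = 7·(0,-5)/25² = (0.0000,-0.0560)
F = F_att + ΣF_rep = (-13.5000,4.4440)
Δp = p'−p = (-1.3500,0.4444); α = Δx/Fx = (-27/20) / (-27/2) = 1/10
check: Δy/Fy = (1111/2500) / (1111/250) = 1/10 ✓

α = 1/10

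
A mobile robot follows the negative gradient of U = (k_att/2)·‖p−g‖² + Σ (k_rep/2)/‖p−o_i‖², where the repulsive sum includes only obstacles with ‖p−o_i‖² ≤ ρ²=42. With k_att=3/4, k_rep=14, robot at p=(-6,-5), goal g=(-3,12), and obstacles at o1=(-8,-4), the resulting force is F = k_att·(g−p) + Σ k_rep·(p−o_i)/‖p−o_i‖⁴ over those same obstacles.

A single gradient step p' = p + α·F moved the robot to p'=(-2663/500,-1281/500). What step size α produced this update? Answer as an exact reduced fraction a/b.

F_att = 3/4·(g−p) = 3/4·(3,17) = (2.2500,12.7500)
o1: d²=5 ≤ ρ²=42; F_rep = 14·(2,-1)/5² = (1.1200,-0.5600)
F = F_att + ΣF_rep = (3.3700,12.1900)
Δp = p'−p = (0.6740,2.4380); α = Δx/Fx = (337/500) / (337/100) = 1/5
check: Δy/Fy = (1219/500) / (1219/100) = 1/5 ✓

α = 1/5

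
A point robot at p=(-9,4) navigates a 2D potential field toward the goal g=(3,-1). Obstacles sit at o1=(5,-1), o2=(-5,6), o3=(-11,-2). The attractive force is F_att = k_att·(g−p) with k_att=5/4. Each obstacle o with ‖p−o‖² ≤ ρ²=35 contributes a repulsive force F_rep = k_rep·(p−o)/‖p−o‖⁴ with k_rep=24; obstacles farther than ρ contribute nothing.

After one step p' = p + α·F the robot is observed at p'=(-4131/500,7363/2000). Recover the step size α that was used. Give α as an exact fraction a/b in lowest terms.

α = 1/20

F_att = 5/4·(g−p) = 5/4·(12,-5) = (15.0000,-6.2500)
o1: d²=221 > ρ²=35 → inactive
o2: d²=20 ≤ ρ²=35; F_rep = 24·(-4,-2)/20² = (-0.2400,-0.1200)
o3: d²=40 > ρ²=35 → inactive
F = F_att + ΣF_rep = (14.7600,-6.3700)
Δp = p'−p = (0.7380,-0.3185); α = Δx/Fx = (369/500) / (369/25) = 1/20
check: Δy/Fy = (-637/2000) / (-637/100) = 1/20 ✓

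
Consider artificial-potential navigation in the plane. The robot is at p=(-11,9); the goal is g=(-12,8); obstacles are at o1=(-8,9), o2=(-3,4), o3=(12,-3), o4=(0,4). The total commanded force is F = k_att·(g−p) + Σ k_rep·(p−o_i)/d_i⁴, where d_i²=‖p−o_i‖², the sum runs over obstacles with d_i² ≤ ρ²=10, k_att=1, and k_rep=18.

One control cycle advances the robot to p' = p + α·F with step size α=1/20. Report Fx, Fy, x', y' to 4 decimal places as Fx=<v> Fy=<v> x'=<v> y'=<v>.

F_att = 1·(g−p) = 1·(-1,-1) = (-1.0000,-1.0000)
o1: d²=9 ≤ ρ²=10; F_rep = 18·(-3,0)/9² = (-0.6667,0.0000)
o2: d²=89 > ρ²=10 → inactive
o3: d²=673 > ρ²=10 → inactive
o4: d²=146 > ρ²=10 → inactive
F = F_att + ΣF_rep = (-1.6667,-1.0000)
p' = p + 1/20·F = (-11.0833,8.9500)

Fx=-1.6667 Fy=-1.0000 x'=-11.0833 y'=8.9500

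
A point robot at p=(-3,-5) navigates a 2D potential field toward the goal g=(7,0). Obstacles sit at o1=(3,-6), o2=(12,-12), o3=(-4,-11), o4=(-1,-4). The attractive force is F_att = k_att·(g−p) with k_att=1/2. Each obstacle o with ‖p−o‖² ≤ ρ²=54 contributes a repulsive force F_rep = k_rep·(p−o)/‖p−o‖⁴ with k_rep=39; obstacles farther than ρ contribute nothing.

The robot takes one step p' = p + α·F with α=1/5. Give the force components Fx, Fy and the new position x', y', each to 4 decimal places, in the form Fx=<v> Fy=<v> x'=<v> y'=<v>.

Fx=1.7376 Fy=1.1394 x'=-2.6525 y'=-4.7721

F_att = 1/2·(g−p) = 1/2·(10,5) = (5.0000,2.5000)
o1: d²=37 ≤ ρ²=54; F_rep = 39·(-6,1)/37² = (-0.1709,0.0285)
o2: d²=274 > ρ²=54 → inactive
o3: d²=37 ≤ ρ²=54; F_rep = 39·(1,6)/37² = (0.0285,0.1709)
o4: d²=5 ≤ ρ²=54; F_rep = 39·(-2,-1)/5² = (-3.1200,-1.5600)
F = F_att + ΣF_rep = (1.7376,1.1394)
p' = p + 1/5·F = (-2.6525,-4.7721)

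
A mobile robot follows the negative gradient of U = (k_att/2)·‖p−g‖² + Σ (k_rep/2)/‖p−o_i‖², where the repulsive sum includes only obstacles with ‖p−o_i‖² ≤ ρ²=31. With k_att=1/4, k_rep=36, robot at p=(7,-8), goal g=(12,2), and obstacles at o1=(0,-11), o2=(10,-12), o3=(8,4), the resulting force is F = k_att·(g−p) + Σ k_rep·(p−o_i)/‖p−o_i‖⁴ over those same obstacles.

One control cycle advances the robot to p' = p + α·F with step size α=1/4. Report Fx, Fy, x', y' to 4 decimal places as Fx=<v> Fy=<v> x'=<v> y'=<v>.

F_att = 1/4·(g−p) = 1/4·(5,10) = (1.2500,2.5000)
o1: d²=58 > ρ²=31 → inactive
o2: d²=25 ≤ ρ²=31; F_rep = 36·(-3,4)/25² = (-0.1728,0.2304)
o3: d²=145 > ρ²=31 → inactive
F = F_att + ΣF_rep = (1.0772,2.7304)
p' = p + 1/4·F = (7.2693,-7.3174)

Fx=1.0772 Fy=2.7304 x'=7.2693 y'=-7.3174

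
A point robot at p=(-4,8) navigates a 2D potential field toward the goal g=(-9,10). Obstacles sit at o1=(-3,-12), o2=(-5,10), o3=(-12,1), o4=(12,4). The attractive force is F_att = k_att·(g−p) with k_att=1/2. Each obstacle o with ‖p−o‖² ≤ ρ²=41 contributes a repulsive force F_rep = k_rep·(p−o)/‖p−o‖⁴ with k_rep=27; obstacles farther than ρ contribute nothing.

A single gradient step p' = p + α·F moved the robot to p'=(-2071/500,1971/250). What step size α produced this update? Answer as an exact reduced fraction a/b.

α = 1/10

F_att = 1/2·(g−p) = 1/2·(-5,2) = (-2.5000,1.0000)
o1: d²=401 > ρ²=41 → inactive
o2: d²=5 ≤ ρ²=41; F_rep = 27·(1,-2)/5² = (1.0800,-2.1600)
o3: d²=113 > ρ²=41 → inactive
o4: d²=272 > ρ²=41 → inactive
F = F_att + ΣF_rep = (-1.4200,-1.1600)
Δp = p'−p = (-0.1420,-0.1160); α = Δx/Fx = (-71/500) / (-71/50) = 1/10
check: Δy/Fy = (-29/250) / (-29/25) = 1/10 ✓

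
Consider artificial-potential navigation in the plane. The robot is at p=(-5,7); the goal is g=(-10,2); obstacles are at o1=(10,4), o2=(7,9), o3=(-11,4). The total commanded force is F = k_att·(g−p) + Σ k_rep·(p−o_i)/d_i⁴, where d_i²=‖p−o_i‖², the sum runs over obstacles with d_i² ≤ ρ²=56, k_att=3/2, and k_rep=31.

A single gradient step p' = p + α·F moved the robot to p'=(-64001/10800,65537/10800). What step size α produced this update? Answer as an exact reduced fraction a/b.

F_att = 3/2·(g−p) = 3/2·(-5,-5) = (-7.5000,-7.5000)
o1: d²=234 > ρ²=56 → inactive
o2: d²=148 > ρ²=56 → inactive
o3: d²=45 ≤ ρ²=56; F_rep = 31·(6,3)/45² = (0.0919,0.0459)
F = F_att + ΣF_rep = (-7.4081,-7.4541)
Δp = p'−p = (-0.9260,-0.9318); α = Δx/Fx = (-10001/10800) / (-10001/1350) = 1/8
check: Δy/Fy = (-10063/10800) / (-10063/1350) = 1/8 ✓

α = 1/8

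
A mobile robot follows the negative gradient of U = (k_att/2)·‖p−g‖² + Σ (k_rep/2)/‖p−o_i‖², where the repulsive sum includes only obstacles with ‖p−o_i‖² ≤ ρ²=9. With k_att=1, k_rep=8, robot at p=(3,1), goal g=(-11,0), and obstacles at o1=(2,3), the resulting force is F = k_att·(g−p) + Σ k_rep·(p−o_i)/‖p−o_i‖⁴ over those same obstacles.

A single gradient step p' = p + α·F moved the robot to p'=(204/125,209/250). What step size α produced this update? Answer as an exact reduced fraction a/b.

α = 1/10

F_att = 1·(g−p) = 1·(-14,-1) = (-14.0000,-1.0000)
o1: d²=5 ≤ ρ²=9; F_rep = 8·(1,-2)/5² = (0.3200,-0.6400)
F = F_att + ΣF_rep = (-13.6800,-1.6400)
Δp = p'−p = (-1.3680,-0.1640); α = Δx/Fx = (-171/125) / (-342/25) = 1/10
check: Δy/Fy = (-41/250) / (-41/25) = 1/10 ✓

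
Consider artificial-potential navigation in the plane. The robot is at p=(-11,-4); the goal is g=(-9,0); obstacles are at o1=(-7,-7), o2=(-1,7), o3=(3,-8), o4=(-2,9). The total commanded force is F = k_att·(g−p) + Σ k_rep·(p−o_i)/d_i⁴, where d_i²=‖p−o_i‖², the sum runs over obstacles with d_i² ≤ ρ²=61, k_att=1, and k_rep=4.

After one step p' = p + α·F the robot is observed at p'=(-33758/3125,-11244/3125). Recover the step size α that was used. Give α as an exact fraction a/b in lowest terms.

α = 1/10

F_att = 1·(g−p) = 1·(2,4) = (2.0000,4.0000)
o1: d²=25 ≤ ρ²=61; F_rep = 4·(-4,3)/25² = (-0.0256,0.0192)
o2: d²=221 > ρ²=61 → inactive
o3: d²=212 > ρ²=61 → inactive
o4: d²=250 > ρ²=61 → inactive
F = F_att + ΣF_rep = (1.9744,4.0192)
Δp = p'−p = (0.1974,0.4019); α = Δx/Fx = (617/3125) / (1234/625) = 1/10
check: Δy/Fy = (1256/3125) / (2512/625) = 1/10 ✓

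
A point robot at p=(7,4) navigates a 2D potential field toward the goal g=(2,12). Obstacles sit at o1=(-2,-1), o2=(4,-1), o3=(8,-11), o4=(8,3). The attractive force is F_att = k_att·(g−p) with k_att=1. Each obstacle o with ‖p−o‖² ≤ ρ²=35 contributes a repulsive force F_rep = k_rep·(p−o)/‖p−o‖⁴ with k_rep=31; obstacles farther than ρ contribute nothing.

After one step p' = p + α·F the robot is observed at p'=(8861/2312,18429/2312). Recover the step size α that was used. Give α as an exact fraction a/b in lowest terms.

α = 1/4

F_att = 1·(g−p) = 1·(-5,8) = (-5.0000,8.0000)
o1: d²=106 > ρ²=35 → inactive
o2: d²=34 ≤ ρ²=35; F_rep = 31·(3,5)/34² = (0.0804,0.1341)
o3: d²=226 > ρ²=35 → inactive
o4: d²=2 ≤ ρ²=35; F_rep = 31·(-1,1)/2² = (-7.7500,7.7500)
F = F_att + ΣF_rep = (-12.6696,15.8841)
Δp = p'−p = (-3.1674,3.9710); α = Δx/Fx = (-7323/2312) / (-7323/578) = 1/4
check: Δy/Fy = (9181/2312) / (9181/578) = 1/4 ✓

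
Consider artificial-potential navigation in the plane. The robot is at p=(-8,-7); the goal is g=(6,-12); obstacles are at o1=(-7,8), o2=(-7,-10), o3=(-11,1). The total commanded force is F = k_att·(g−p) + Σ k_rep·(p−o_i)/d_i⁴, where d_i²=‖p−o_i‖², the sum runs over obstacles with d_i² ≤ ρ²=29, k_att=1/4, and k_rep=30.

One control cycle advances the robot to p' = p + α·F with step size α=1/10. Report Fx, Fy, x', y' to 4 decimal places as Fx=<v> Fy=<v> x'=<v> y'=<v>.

Fx=3.2000 Fy=-0.3500 x'=-7.6800 y'=-7.0350

F_att = 1/4·(g−p) = 1/4·(14,-5) = (3.5000,-1.2500)
o1: d²=226 > ρ²=29 → inactive
o2: d²=10 ≤ ρ²=29; F_rep = 30·(-1,3)/10² = (-0.3000,0.9000)
o3: d²=73 > ρ²=29 → inactive
F = F_att + ΣF_rep = (3.2000,-0.3500)
p' = p + 1/10·F = (-7.6800,-7.0350)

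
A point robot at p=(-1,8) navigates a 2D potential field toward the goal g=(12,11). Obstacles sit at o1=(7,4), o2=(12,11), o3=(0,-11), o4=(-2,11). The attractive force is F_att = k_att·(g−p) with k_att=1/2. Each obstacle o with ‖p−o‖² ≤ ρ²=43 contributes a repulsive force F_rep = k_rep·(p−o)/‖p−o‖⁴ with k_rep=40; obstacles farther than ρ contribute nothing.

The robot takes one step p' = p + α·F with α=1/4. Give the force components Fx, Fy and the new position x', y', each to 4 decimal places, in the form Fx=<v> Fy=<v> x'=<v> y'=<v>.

F_att = 1/2·(g−p) = 1/2·(13,3) = (6.5000,1.5000)
o1: d²=80 > ρ²=43 → inactive
o2: d²=178 > ρ²=43 → inactive
o3: d²=362 > ρ²=43 → inactive
o4: d²=10 ≤ ρ²=43; F_rep = 40·(1,-3)/10² = (0.4000,-1.2000)
F = F_att + ΣF_rep = (6.9000,0.3000)
p' = p + 1/4·F = (0.7250,8.0750)

Fx=6.9000 Fy=0.3000 x'=0.7250 y'=8.0750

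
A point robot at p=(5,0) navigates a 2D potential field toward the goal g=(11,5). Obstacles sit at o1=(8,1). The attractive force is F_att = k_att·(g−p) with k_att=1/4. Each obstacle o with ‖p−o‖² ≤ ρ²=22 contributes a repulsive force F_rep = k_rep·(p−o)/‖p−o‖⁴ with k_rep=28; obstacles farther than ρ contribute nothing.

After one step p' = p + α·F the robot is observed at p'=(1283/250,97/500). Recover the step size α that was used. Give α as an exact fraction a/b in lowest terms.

F_att = 1/4·(g−p) = 1/4·(6,5) = (1.5000,1.2500)
o1: d²=10 ≤ ρ²=22; F_rep = 28·(-3,-1)/10² = (-0.8400,-0.2800)
F = F_att + ΣF_rep = (0.6600,0.9700)
Δp = p'−p = (0.1320,0.1940); α = Δx/Fx = (33/250) / (33/50) = 1/5
check: Δy/Fy = (97/500) / (97/100) = 1/5 ✓

α = 1/5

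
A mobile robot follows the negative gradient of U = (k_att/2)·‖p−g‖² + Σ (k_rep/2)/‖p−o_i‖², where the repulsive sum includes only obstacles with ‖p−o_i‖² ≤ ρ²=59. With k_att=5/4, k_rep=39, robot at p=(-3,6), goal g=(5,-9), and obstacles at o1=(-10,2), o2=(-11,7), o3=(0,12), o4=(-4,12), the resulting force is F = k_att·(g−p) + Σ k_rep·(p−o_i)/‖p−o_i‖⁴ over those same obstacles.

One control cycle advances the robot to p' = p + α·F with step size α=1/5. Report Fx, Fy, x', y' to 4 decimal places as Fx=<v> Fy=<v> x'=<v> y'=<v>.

Fx=9.9707 Fy=-19.0365 x'=-1.0059 y'=2.1927

F_att = 5/4·(g−p) = 5/4·(8,-15) = (10.0000,-18.7500)
o1: d²=65 > ρ²=59 → inactive
o2: d²=65 > ρ²=59 → inactive
o3: d²=45 ≤ ρ²=59; F_rep = 39·(-3,-6)/45² = (-0.0578,-0.1156)
o4: d²=37 ≤ ρ²=59; F_rep = 39·(1,-6)/37² = (0.0285,-0.1709)
F = F_att + ΣF_rep = (9.9707,-19.0365)
p' = p + 1/5·F = (-1.0059,2.1927)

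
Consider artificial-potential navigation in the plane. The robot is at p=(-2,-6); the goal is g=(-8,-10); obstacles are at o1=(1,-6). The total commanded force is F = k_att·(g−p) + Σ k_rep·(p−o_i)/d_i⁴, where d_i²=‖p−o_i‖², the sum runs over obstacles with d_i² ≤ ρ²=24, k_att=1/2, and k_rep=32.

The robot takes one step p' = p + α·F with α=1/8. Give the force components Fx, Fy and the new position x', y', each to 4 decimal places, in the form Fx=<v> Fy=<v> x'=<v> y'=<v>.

Fx=-4.1852 Fy=-2.0000 x'=-2.5231 y'=-6.2500

F_att = 1/2·(g−p) = 1/2·(-6,-4) = (-3.0000,-2.0000)
o1: d²=9 ≤ ρ²=24; F_rep = 32·(-3,0)/9² = (-1.1852,0.0000)
F = F_att + ΣF_rep = (-4.1852,-2.0000)
p' = p + 1/8·F = (-2.5231,-6.2500)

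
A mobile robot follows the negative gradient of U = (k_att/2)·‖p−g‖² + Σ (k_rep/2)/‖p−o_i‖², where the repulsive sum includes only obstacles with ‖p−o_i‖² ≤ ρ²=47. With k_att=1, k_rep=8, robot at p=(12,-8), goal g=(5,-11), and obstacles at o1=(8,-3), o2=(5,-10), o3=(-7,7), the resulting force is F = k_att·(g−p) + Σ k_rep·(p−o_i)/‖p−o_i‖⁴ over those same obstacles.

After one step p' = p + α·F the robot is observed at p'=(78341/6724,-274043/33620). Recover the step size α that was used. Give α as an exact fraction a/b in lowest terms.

α = 1/20

F_att = 1·(g−p) = 1·(-7,-3) = (-7.0000,-3.0000)
o1: d²=41 ≤ ρ²=47; F_rep = 8·(4,-5)/41² = (0.0190,-0.0238)
o2: d²=53 > ρ²=47 → inactive
o3: d²=586 > ρ²=47 → inactive
F = F_att + ΣF_rep = (-6.9810,-3.0238)
Δp = p'−p = (-0.3490,-0.1512); α = Δx/Fx = (-2347/6724) / (-11735/1681) = 1/20
check: Δy/Fy = (-5083/33620) / (-5083/1681) = 1/20 ✓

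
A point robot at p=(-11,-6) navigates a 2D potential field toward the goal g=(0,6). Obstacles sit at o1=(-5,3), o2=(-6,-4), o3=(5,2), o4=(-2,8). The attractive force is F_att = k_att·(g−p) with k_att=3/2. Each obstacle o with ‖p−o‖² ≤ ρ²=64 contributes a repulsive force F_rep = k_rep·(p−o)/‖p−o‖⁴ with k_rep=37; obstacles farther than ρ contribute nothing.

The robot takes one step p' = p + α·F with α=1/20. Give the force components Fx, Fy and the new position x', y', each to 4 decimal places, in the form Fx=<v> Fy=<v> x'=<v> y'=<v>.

Fx=16.2800 Fy=17.9120 x'=-10.1860 y'=-5.1044

F_att = 3/2·(g−p) = 3/2·(11,12) = (16.5000,18.0000)
o1: d²=117 > ρ²=64 → inactive
o2: d²=29 ≤ ρ²=64; F_rep = 37·(-5,-2)/29² = (-0.2200,-0.0880)
o3: d²=320 > ρ²=64 → inactive
o4: d²=277 > ρ²=64 → inactive
F = F_att + ΣF_rep = (16.2800,17.9120)
p' = p + 1/20·F = (-10.1860,-5.1044)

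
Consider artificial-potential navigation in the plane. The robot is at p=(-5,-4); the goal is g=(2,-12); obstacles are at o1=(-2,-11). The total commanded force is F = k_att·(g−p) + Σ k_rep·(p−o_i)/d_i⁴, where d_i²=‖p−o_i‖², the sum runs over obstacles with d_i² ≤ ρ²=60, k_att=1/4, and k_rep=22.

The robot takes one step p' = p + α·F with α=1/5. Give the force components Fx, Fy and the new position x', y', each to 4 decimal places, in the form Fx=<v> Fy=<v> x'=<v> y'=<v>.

Fx=1.7304 Fy=-1.9542 x'=-4.6539 y'=-4.3908

F_att = 1/4·(g−p) = 1/4·(7,-8) = (1.7500,-2.0000)
o1: d²=58 ≤ ρ²=60; F_rep = 22·(-3,7)/58² = (-0.0196,0.0458)
F = F_att + ΣF_rep = (1.7304,-1.9542)
p' = p + 1/5·F = (-4.6539,-4.3908)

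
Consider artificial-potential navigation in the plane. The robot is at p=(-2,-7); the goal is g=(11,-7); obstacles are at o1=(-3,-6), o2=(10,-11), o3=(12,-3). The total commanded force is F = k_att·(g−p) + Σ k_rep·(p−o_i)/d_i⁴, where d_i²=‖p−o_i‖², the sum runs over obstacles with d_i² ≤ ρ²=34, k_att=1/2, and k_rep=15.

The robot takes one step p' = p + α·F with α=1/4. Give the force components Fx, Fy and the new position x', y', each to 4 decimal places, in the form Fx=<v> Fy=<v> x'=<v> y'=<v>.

Fx=10.2500 Fy=-3.7500 x'=0.5625 y'=-7.9375

F_att = 1/2·(g−p) = 1/2·(13,0) = (6.5000,0.0000)
o1: d²=2 ≤ ρ²=34; F_rep = 15·(1,-1)/2² = (3.7500,-3.7500)
o2: d²=160 > ρ²=34 → inactive
o3: d²=212 > ρ²=34 → inactive
F = F_att + ΣF_rep = (10.2500,-3.7500)
p' = p + 1/4·F = (0.5625,-7.9375)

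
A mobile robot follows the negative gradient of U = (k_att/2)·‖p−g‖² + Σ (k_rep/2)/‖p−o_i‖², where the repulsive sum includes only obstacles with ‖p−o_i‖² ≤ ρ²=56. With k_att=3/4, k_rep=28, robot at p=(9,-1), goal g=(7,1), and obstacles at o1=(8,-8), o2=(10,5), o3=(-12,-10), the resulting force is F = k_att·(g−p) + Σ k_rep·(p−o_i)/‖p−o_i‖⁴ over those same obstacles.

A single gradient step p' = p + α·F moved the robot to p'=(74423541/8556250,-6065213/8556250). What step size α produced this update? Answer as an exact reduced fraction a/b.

F_att = 3/4·(g−p) = 3/4·(-2,2) = (-1.5000,1.5000)
o1: d²=50 ≤ ρ²=56; F_rep = 28·(1,7)/50² = (0.0112,0.0784)
o2: d²=37 ≤ ρ²=56; F_rep = 28·(-1,-6)/37² = (-0.0205,-0.1227)
o3: d²=522 > ρ²=56 → inactive
F = F_att + ΣF_rep = (-1.5093,1.4557)
Δp = p'−p = (-0.3019,0.2911); α = Δx/Fx = (-2582709/8556250) / (-2582709/1711250) = 1/5
check: Δy/Fy = (2491037/8556250) / (2491037/1711250) = 1/5 ✓

α = 1/5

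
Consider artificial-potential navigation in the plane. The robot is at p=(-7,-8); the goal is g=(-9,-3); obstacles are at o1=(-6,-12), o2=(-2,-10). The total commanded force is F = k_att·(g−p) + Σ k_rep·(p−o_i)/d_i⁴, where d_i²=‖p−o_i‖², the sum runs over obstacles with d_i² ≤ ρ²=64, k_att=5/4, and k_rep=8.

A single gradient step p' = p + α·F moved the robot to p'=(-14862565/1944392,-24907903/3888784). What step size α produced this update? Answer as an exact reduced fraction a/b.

F_att = 5/4·(g−p) = 5/4·(-2,5) = (-2.5000,6.2500)
o1: d²=17 ≤ ρ²=64; F_rep = 8·(-1,4)/17² = (-0.0277,0.1107)
o2: d²=29 ≤ ρ²=64; F_rep = 8·(-5,2)/29² = (-0.0476,0.0190)
F = F_att + ΣF_rep = (-2.5752,6.3798)
Δp = p'−p = (-0.6438,1.5949); α = Δx/Fx = (-1251821/1944392) / (-1251821/486098) = 1/4
check: Δy/Fy = (6202369/3888784) / (6202369/972196) = 1/4 ✓

α = 1/4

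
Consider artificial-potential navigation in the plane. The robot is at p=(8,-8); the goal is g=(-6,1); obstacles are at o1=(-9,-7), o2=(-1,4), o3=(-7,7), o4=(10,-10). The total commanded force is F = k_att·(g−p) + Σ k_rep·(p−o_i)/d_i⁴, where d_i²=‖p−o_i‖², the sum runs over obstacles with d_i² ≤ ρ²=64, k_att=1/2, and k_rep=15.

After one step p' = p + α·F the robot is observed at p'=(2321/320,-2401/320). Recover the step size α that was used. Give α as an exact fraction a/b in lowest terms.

α = 1/10

F_att = 1/2·(g−p) = 1/2·(-14,9) = (-7.0000,4.5000)
o1: d²=290 > ρ²=64 → inactive
o2: d²=225 > ρ²=64 → inactive
o3: d²=450 > ρ²=64 → inactive
o4: d²=8 ≤ ρ²=64; F_rep = 15·(-2,2)/8² = (-0.4688,0.4688)
F = F_att + ΣF_rep = (-7.4688,4.9688)
Δp = p'−p = (-0.7469,0.4969); α = Δx/Fx = (-239/320) / (-239/32) = 1/10
check: Δy/Fy = (159/320) / (159/32) = 1/10 ✓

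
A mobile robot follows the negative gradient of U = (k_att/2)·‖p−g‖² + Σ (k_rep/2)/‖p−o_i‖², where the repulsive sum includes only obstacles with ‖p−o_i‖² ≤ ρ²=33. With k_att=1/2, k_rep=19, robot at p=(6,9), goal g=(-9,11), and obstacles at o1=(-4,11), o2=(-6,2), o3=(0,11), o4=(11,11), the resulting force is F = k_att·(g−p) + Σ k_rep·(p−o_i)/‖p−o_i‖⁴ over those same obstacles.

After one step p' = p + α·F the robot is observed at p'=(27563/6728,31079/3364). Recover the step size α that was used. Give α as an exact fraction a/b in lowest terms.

F_att = 1/2·(g−p) = 1/2·(-15,2) = (-7.5000,1.0000)
o1: d²=104 > ρ²=33 → inactive
o2: d²=193 > ρ²=33 → inactive
o3: d²=40 > ρ²=33 → inactive
o4: d²=29 ≤ ρ²=33; F_rep = 19·(-5,-2)/29² = (-0.1130,-0.0452)
F = F_att + ΣF_rep = (-7.6130,0.9548)
Δp = p'−p = (-1.9032,0.2387); α = Δx/Fx = (-12805/6728) / (-12805/1682) = 1/4
check: Δy/Fy = (803/3364) / (803/841) = 1/4 ✓

α = 1/4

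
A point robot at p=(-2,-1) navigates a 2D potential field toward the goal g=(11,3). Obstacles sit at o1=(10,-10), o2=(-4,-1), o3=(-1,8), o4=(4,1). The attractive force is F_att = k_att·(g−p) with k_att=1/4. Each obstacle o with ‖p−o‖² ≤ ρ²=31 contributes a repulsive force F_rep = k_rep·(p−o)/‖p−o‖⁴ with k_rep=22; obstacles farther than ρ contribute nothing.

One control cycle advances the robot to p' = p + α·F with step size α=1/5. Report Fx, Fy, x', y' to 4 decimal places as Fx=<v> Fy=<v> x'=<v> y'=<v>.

F_att = 1/4·(g−p) = 1/4·(13,4) = (3.2500,1.0000)
o1: d²=225 > ρ²=31 → inactive
o2: d²=4 ≤ ρ²=31; F_rep = 22·(2,0)/4² = (2.7500,0.0000)
o3: d²=82 > ρ²=31 → inactive
o4: d²=40 > ρ²=31 → inactive
F = F_att + ΣF_rep = (6.0000,1.0000)
p' = p + 1/5·F = (-0.8000,-0.8000)

Fx=6.0000 Fy=1.0000 x'=-0.8000 y'=-0.8000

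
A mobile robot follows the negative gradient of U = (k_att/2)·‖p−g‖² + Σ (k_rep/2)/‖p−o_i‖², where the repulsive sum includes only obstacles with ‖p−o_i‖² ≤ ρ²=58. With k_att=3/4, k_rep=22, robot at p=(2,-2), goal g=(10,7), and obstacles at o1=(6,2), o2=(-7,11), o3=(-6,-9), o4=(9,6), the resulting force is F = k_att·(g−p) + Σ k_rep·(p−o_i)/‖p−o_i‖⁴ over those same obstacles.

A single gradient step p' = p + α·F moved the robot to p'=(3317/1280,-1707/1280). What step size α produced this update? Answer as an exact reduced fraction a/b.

α = 1/10

F_att = 3/4·(g−p) = 3/4·(8,9) = (6.0000,6.7500)
o1: d²=32 ≤ ρ²=58; F_rep = 22·(-4,-4)/32² = (-0.0859,-0.0859)
o2: d²=250 > ρ²=58 → inactive
o3: d²=113 > ρ²=58 → inactive
o4: d²=113 > ρ²=58 → inactive
F = F_att + ΣF_rep = (5.9141,6.6641)
Δp = p'−p = (0.5914,0.6664); α = Δx/Fx = (757/1280) / (757/128) = 1/10
check: Δy/Fy = (853/1280) / (853/128) = 1/10 ✓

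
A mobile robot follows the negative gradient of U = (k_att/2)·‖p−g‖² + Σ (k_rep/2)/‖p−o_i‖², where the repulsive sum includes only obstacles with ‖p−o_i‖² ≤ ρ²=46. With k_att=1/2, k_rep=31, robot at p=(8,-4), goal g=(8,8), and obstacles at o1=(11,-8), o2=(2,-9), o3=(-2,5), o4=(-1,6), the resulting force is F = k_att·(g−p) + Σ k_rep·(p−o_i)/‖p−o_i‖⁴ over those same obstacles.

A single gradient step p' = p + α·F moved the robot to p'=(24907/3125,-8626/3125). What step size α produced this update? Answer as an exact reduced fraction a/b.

α = 1/5

F_att = 1/2·(g−p) = 1/2·(0,12) = (0.0000,6.0000)
o1: d²=25 ≤ ρ²=46; F_rep = 31·(-3,4)/25² = (-0.1488,0.1984)
o2: d²=61 > ρ²=46 → inactive
o3: d²=181 > ρ²=46 → inactive
o4: d²=181 > ρ²=46 → inactive
F = F_att + ΣF_rep = (-0.1488,6.1984)
Δp = p'−p = (-0.0298,1.2397); α = Δx/Fx = (-93/3125) / (-93/625) = 1/5
check: Δy/Fy = (3874/3125) / (3874/625) = 1/5 ✓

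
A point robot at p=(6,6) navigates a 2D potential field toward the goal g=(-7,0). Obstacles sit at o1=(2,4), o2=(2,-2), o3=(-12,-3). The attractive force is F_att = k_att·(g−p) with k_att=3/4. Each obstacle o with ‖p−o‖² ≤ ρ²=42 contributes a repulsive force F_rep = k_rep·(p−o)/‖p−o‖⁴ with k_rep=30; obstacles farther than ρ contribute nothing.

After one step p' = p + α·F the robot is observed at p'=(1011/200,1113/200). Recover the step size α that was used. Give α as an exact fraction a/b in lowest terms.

α = 1/10

F_att = 3/4·(g−p) = 3/4·(-13,-6) = (-9.7500,-4.5000)
o1: d²=20 ≤ ρ²=42; F_rep = 30·(4,2)/20² = (0.3000,0.1500)
o2: d²=80 > ρ²=42 → inactive
o3: d²=405 > ρ²=42 → inactive
F = F_att + ΣF_rep = (-9.4500,-4.3500)
Δp = p'−p = (-0.9450,-0.4350); α = Δx/Fx = (-189/200) / (-189/20) = 1/10
check: Δy/Fy = (-87/200) / (-87/20) = 1/10 ✓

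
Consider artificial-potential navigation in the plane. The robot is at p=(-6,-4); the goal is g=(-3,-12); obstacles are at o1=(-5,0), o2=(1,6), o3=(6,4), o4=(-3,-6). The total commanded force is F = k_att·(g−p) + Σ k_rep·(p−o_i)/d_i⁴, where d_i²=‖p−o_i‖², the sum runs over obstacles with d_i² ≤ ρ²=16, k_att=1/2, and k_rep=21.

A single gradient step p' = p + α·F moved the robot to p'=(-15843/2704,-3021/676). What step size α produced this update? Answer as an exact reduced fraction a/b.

F_att = 1/2·(g−p) = 1/2·(3,-8) = (1.5000,-4.0000)
o1: d²=17 > ρ²=16 → inactive
o2: d²=149 > ρ²=16 → inactive
o3: d²=208 > ρ²=16 → inactive
o4: d²=13 ≤ ρ²=16; F_rep = 21·(-3,2)/13² = (-0.3728,0.2485)
F = F_att + ΣF_rep = (1.1272,-3.7515)
Δp = p'−p = (0.1409,-0.4689); α = Δx/Fx = (381/2704) / (381/338) = 1/8
check: Δy/Fy = (-317/676) / (-634/169) = 1/8 ✓

α = 1/8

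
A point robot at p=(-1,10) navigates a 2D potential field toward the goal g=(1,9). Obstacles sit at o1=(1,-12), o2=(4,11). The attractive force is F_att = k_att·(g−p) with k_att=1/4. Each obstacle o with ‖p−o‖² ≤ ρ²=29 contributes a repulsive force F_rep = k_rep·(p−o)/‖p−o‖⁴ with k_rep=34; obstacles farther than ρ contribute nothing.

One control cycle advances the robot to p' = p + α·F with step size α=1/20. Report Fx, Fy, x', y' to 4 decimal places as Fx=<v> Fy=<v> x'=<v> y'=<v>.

F_att = 1/4·(g−p) = 1/4·(2,-1) = (0.5000,-0.2500)
o1: d²=488 > ρ²=29 → inactive
o2: d²=26 ≤ ρ²=29; F_rep = 34·(-5,-1)/26² = (-0.2515,-0.0503)
F = F_att + ΣF_rep = (0.2485,-0.3003)
p' = p + 1/20·F = (-0.9876,9.9850)

Fx=0.2485 Fy=-0.3003 x'=-0.9876 y'=9.9850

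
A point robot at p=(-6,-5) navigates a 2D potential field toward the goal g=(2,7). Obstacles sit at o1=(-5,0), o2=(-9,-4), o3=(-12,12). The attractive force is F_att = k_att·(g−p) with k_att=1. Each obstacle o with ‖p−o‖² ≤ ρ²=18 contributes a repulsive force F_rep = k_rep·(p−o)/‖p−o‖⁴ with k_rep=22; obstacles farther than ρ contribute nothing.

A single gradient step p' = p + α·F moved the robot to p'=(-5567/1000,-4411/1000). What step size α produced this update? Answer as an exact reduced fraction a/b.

F_att = 1·(g−p) = 1·(8,12) = (8.0000,12.0000)
o1: d²=26 > ρ²=18 → inactive
o2: d²=10 ≤ ρ²=18; F_rep = 22·(3,-1)/10² = (0.6600,-0.2200)
o3: d²=325 > ρ²=18 → inactive
F = F_att + ΣF_rep = (8.6600,11.7800)
Δp = p'−p = (0.4330,0.5890); α = Δx/Fx = (433/1000) / (433/50) = 1/20
check: Δy/Fy = (589/1000) / (589/50) = 1/20 ✓

α = 1/20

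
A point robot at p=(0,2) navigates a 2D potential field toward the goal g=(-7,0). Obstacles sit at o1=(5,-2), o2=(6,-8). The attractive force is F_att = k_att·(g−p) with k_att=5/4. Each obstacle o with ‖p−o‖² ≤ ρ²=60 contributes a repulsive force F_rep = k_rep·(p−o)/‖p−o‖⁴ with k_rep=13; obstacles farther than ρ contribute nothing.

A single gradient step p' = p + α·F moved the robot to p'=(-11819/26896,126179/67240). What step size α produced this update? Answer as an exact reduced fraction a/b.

α = 1/20

F_att = 5/4·(g−p) = 5/4·(-7,-2) = (-8.7500,-2.5000)
o1: d²=41 ≤ ρ²=60; F_rep = 13·(-5,4)/41² = (-0.0387,0.0309)
o2: d²=136 > ρ²=60 → inactive
F = F_att + ΣF_rep = (-8.7887,-2.4691)
Δp = p'−p = (-0.4394,-0.1235); α = Δx/Fx = (-11819/26896) / (-59095/6724) = 1/20
check: Δy/Fy = (-8301/67240) / (-8301/3362) = 1/20 ✓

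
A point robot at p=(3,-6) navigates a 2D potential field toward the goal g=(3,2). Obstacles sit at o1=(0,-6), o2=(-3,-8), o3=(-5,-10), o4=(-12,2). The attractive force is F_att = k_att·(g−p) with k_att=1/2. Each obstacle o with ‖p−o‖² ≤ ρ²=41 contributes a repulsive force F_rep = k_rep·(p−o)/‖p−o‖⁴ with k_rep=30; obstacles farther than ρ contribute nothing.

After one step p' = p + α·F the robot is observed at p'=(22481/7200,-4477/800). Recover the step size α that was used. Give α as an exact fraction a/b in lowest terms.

F_att = 1/2·(g−p) = 1/2·(0,8) = (0.0000,4.0000)
o1: d²=9 ≤ ρ²=41; F_rep = 30·(3,0)/9² = (1.1111,0.0000)
o2: d²=40 ≤ ρ²=41; F_rep = 30·(6,2)/40² = (0.1125,0.0375)
o3: d²=80 > ρ²=41 → inactive
o4: d²=289 > ρ²=41 → inactive
F = F_att + ΣF_rep = (1.2236,4.0375)
Δp = p'−p = (0.1224,0.4037); α = Δx/Fx = (881/7200) / (881/720) = 1/10
check: Δy/Fy = (323/800) / (323/80) = 1/10 ✓

α = 1/10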